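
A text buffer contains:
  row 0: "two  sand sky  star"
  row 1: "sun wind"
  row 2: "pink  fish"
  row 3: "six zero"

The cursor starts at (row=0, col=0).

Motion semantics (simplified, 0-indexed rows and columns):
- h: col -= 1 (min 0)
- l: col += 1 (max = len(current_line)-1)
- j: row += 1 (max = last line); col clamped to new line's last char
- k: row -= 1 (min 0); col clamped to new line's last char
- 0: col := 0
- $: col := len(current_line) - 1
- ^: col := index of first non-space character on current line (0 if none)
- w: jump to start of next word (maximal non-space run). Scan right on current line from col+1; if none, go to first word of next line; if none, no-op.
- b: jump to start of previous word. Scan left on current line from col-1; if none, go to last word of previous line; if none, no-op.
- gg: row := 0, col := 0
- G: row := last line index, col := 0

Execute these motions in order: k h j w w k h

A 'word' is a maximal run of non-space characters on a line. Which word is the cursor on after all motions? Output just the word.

Answer: sun

Derivation:
After 1 (k): row=0 col=0 char='t'
After 2 (h): row=0 col=0 char='t'
After 3 (j): row=1 col=0 char='s'
After 4 (w): row=1 col=4 char='w'
After 5 (w): row=2 col=0 char='p'
After 6 (k): row=1 col=0 char='s'
After 7 (h): row=1 col=0 char='s'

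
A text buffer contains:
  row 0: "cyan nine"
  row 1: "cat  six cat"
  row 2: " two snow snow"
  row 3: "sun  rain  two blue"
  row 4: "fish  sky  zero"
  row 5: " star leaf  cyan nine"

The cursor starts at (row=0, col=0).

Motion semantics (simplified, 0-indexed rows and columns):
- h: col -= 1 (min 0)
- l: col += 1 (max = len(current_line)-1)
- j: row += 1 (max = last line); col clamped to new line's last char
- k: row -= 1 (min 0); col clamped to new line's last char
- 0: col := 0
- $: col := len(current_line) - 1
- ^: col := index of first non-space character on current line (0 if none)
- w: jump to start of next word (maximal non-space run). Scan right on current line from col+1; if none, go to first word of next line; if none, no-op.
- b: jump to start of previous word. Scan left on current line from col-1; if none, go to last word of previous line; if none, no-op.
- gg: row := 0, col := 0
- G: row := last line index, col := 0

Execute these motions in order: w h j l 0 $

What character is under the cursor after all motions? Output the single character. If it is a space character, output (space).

After 1 (w): row=0 col=5 char='n'
After 2 (h): row=0 col=4 char='_'
After 3 (j): row=1 col=4 char='_'
After 4 (l): row=1 col=5 char='s'
After 5 (0): row=1 col=0 char='c'
After 6 ($): row=1 col=11 char='t'

Answer: t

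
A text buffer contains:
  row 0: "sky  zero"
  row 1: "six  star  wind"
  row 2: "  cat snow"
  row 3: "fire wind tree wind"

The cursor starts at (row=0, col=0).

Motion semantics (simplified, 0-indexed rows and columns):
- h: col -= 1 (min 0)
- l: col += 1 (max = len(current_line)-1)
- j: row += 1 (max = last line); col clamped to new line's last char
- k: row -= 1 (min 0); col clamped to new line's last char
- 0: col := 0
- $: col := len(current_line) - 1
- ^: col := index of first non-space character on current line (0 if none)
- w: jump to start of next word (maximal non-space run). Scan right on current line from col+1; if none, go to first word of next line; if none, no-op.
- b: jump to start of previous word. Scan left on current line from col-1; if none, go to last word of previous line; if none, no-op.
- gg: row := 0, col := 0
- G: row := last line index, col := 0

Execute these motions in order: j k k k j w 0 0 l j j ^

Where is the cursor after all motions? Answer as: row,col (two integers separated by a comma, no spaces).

Answer: 3,0

Derivation:
After 1 (j): row=1 col=0 char='s'
After 2 (k): row=0 col=0 char='s'
After 3 (k): row=0 col=0 char='s'
After 4 (k): row=0 col=0 char='s'
After 5 (j): row=1 col=0 char='s'
After 6 (w): row=1 col=5 char='s'
After 7 (0): row=1 col=0 char='s'
After 8 (0): row=1 col=0 char='s'
After 9 (l): row=1 col=1 char='i'
After 10 (j): row=2 col=1 char='_'
After 11 (j): row=3 col=1 char='i'
After 12 (^): row=3 col=0 char='f'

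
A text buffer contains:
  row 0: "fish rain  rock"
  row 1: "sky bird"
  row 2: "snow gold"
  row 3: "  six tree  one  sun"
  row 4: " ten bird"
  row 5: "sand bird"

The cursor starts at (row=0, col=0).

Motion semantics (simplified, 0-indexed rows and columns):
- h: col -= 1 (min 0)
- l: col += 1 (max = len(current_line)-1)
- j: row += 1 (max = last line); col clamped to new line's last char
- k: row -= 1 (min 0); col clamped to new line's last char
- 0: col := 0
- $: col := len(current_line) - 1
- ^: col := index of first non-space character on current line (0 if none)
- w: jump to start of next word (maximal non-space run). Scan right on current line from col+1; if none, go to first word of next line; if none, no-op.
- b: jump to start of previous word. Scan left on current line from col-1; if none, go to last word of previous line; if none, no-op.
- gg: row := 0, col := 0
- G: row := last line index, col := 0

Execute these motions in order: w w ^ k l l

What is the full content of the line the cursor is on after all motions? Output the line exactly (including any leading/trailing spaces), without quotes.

After 1 (w): row=0 col=5 char='r'
After 2 (w): row=0 col=11 char='r'
After 3 (^): row=0 col=0 char='f'
After 4 (k): row=0 col=0 char='f'
After 5 (l): row=0 col=1 char='i'
After 6 (l): row=0 col=2 char='s'

Answer: fish rain  rock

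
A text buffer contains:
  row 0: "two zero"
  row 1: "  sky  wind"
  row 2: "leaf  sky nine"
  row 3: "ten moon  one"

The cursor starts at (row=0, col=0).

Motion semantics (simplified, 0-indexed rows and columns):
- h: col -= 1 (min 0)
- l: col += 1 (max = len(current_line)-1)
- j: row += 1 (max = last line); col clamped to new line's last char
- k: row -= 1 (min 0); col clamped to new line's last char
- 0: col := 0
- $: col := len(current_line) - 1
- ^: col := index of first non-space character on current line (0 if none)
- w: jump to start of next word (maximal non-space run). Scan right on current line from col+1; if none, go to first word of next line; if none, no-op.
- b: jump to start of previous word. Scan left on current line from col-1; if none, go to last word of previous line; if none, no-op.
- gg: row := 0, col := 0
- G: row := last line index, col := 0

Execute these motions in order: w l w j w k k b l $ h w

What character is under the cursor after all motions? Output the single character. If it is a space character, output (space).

After 1 (w): row=0 col=4 char='z'
After 2 (l): row=0 col=5 char='e'
After 3 (w): row=1 col=2 char='s'
After 4 (j): row=2 col=2 char='a'
After 5 (w): row=2 col=6 char='s'
After 6 (k): row=1 col=6 char='_'
After 7 (k): row=0 col=6 char='r'
After 8 (b): row=0 col=4 char='z'
After 9 (l): row=0 col=5 char='e'
After 10 ($): row=0 col=7 char='o'
After 11 (h): row=0 col=6 char='r'
After 12 (w): row=1 col=2 char='s'

Answer: s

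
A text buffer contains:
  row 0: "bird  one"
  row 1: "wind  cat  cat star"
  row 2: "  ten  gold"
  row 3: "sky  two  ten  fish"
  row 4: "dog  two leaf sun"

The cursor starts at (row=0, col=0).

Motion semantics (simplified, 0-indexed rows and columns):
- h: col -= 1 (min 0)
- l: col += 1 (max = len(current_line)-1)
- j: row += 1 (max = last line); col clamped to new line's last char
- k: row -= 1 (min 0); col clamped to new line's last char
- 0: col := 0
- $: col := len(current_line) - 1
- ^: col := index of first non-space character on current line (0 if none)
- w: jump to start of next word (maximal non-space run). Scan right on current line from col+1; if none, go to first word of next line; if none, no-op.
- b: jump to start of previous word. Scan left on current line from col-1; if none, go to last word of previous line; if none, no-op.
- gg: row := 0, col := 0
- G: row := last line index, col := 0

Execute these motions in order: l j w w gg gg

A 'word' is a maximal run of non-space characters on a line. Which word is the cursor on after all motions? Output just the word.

After 1 (l): row=0 col=1 char='i'
After 2 (j): row=1 col=1 char='i'
After 3 (w): row=1 col=6 char='c'
After 4 (w): row=1 col=11 char='c'
After 5 (gg): row=0 col=0 char='b'
After 6 (gg): row=0 col=0 char='b'

Answer: bird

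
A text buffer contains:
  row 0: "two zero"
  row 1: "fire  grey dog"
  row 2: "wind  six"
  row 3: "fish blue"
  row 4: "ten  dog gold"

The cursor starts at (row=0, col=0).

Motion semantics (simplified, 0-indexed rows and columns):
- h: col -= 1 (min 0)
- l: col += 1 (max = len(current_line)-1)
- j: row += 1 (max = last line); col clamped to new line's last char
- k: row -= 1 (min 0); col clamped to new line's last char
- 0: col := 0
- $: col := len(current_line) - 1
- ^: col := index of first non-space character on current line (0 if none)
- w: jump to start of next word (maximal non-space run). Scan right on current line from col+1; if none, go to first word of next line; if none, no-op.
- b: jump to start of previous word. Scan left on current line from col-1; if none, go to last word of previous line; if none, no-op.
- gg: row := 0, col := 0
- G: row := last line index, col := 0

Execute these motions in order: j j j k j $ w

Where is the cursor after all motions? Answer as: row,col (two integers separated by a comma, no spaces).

Answer: 4,0

Derivation:
After 1 (j): row=1 col=0 char='f'
After 2 (j): row=2 col=0 char='w'
After 3 (j): row=3 col=0 char='f'
After 4 (k): row=2 col=0 char='w'
After 5 (j): row=3 col=0 char='f'
After 6 ($): row=3 col=8 char='e'
After 7 (w): row=4 col=0 char='t'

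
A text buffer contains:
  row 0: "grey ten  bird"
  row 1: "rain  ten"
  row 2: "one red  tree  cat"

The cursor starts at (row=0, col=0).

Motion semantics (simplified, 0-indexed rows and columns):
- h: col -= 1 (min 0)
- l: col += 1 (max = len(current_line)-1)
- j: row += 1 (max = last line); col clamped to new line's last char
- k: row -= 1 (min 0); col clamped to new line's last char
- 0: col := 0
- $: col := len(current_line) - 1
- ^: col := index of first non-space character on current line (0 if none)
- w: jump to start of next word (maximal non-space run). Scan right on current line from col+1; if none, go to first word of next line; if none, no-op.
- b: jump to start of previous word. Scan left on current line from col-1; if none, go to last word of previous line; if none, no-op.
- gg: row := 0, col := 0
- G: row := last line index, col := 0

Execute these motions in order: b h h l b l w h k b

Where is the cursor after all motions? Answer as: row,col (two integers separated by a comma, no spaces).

Answer: 0,0

Derivation:
After 1 (b): row=0 col=0 char='g'
After 2 (h): row=0 col=0 char='g'
After 3 (h): row=0 col=0 char='g'
After 4 (l): row=0 col=1 char='r'
After 5 (b): row=0 col=0 char='g'
After 6 (l): row=0 col=1 char='r'
After 7 (w): row=0 col=5 char='t'
After 8 (h): row=0 col=4 char='_'
After 9 (k): row=0 col=4 char='_'
After 10 (b): row=0 col=0 char='g'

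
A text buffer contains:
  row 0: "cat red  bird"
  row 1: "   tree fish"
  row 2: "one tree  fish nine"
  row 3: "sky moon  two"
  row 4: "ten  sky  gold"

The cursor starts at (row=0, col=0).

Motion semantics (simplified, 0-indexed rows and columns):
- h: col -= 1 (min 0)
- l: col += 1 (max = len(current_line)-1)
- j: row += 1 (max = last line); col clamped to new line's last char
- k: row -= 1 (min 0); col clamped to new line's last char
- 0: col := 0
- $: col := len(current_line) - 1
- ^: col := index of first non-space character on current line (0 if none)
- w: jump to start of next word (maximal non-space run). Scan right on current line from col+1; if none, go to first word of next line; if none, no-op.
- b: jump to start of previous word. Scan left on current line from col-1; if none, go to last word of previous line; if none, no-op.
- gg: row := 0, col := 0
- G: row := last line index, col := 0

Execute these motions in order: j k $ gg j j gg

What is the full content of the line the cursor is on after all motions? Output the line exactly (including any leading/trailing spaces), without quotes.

Answer: cat red  bird

Derivation:
After 1 (j): row=1 col=0 char='_'
After 2 (k): row=0 col=0 char='c'
After 3 ($): row=0 col=12 char='d'
After 4 (gg): row=0 col=0 char='c'
After 5 (j): row=1 col=0 char='_'
After 6 (j): row=2 col=0 char='o'
After 7 (gg): row=0 col=0 char='c'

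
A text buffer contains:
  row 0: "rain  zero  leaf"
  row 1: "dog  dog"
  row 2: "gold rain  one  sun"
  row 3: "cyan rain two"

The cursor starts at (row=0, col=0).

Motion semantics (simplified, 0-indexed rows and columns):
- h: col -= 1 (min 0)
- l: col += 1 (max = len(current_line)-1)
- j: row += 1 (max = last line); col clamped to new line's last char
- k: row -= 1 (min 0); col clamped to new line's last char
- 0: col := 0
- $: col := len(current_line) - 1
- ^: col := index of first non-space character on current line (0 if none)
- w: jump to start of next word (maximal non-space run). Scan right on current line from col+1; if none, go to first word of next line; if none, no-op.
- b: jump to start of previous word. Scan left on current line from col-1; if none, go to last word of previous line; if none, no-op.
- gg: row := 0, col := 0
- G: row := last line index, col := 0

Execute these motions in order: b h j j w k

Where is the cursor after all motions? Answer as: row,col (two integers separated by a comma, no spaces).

Answer: 1,5

Derivation:
After 1 (b): row=0 col=0 char='r'
After 2 (h): row=0 col=0 char='r'
After 3 (j): row=1 col=0 char='d'
After 4 (j): row=2 col=0 char='g'
After 5 (w): row=2 col=5 char='r'
After 6 (k): row=1 col=5 char='d'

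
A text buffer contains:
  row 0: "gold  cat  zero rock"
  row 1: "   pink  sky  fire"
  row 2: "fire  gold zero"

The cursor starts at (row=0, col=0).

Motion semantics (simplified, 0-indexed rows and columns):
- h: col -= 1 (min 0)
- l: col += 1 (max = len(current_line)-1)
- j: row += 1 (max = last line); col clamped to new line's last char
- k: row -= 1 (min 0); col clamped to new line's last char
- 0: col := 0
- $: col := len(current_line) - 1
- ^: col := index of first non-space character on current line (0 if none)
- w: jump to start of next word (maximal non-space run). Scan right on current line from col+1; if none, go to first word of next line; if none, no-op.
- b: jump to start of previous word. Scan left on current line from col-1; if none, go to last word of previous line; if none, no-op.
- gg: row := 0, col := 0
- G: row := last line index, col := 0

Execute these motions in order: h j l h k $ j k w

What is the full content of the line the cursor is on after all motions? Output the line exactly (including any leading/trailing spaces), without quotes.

After 1 (h): row=0 col=0 char='g'
After 2 (j): row=1 col=0 char='_'
After 3 (l): row=1 col=1 char='_'
After 4 (h): row=1 col=0 char='_'
After 5 (k): row=0 col=0 char='g'
After 6 ($): row=0 col=19 char='k'
After 7 (j): row=1 col=17 char='e'
After 8 (k): row=0 col=17 char='o'
After 9 (w): row=1 col=3 char='p'

Answer:    pink  sky  fire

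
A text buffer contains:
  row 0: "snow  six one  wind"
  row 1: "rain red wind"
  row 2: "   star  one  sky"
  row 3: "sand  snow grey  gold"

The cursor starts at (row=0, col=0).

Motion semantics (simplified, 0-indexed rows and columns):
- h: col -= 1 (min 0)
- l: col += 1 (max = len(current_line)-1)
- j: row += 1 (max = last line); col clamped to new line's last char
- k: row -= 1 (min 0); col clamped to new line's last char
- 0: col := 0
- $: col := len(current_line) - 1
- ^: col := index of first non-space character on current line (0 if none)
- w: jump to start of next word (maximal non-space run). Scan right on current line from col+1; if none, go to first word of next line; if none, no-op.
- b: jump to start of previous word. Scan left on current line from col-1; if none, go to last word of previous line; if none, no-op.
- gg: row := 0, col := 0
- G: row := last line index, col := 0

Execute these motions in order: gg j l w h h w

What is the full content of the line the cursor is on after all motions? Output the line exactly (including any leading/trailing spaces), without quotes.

Answer: rain red wind

Derivation:
After 1 (gg): row=0 col=0 char='s'
After 2 (j): row=1 col=0 char='r'
After 3 (l): row=1 col=1 char='a'
After 4 (w): row=1 col=5 char='r'
After 5 (h): row=1 col=4 char='_'
After 6 (h): row=1 col=3 char='n'
After 7 (w): row=1 col=5 char='r'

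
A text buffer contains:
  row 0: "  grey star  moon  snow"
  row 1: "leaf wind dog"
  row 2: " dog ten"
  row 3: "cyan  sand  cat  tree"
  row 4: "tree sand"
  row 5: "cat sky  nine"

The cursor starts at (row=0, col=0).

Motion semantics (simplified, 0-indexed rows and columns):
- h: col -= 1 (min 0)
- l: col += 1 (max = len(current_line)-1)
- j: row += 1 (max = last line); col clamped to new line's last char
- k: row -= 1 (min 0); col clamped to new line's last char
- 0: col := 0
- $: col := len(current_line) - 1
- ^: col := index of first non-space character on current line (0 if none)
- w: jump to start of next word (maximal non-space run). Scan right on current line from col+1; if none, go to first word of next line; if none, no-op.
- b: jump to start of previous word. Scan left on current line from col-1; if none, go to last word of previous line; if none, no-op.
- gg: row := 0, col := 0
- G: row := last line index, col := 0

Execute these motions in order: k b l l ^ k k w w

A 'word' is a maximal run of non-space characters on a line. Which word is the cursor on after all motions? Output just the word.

Answer: moon

Derivation:
After 1 (k): row=0 col=0 char='_'
After 2 (b): row=0 col=0 char='_'
After 3 (l): row=0 col=1 char='_'
After 4 (l): row=0 col=2 char='g'
After 5 (^): row=0 col=2 char='g'
After 6 (k): row=0 col=2 char='g'
After 7 (k): row=0 col=2 char='g'
After 8 (w): row=0 col=7 char='s'
After 9 (w): row=0 col=13 char='m'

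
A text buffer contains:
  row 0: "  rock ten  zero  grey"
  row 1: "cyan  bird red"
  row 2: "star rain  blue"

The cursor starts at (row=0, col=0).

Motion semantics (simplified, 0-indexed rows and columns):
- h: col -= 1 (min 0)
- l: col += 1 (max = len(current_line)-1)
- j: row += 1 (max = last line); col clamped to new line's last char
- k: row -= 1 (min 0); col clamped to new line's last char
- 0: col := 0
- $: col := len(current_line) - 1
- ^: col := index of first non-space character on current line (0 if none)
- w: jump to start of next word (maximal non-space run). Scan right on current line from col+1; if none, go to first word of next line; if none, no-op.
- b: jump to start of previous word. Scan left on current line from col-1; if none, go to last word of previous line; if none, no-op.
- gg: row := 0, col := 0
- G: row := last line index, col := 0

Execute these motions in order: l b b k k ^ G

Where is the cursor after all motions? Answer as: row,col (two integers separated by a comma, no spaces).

After 1 (l): row=0 col=1 char='_'
After 2 (b): row=0 col=1 char='_'
After 3 (b): row=0 col=1 char='_'
After 4 (k): row=0 col=1 char='_'
After 5 (k): row=0 col=1 char='_'
After 6 (^): row=0 col=2 char='r'
After 7 (G): row=2 col=0 char='s'

Answer: 2,0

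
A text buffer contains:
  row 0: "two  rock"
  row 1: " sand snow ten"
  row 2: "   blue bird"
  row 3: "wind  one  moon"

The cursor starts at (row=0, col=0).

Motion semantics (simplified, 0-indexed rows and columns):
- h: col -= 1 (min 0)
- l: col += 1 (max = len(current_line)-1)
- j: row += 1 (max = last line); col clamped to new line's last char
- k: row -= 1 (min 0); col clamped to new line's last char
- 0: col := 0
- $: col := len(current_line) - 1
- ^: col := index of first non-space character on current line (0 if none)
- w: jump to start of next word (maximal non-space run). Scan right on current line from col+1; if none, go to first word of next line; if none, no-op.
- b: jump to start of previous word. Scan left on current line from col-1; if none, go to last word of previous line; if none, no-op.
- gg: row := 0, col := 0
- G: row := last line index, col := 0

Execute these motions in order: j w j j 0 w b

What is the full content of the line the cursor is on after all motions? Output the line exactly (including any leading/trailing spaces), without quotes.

Answer: wind  one  moon

Derivation:
After 1 (j): row=1 col=0 char='_'
After 2 (w): row=1 col=1 char='s'
After 3 (j): row=2 col=1 char='_'
After 4 (j): row=3 col=1 char='i'
After 5 (0): row=3 col=0 char='w'
After 6 (w): row=3 col=6 char='o'
After 7 (b): row=3 col=0 char='w'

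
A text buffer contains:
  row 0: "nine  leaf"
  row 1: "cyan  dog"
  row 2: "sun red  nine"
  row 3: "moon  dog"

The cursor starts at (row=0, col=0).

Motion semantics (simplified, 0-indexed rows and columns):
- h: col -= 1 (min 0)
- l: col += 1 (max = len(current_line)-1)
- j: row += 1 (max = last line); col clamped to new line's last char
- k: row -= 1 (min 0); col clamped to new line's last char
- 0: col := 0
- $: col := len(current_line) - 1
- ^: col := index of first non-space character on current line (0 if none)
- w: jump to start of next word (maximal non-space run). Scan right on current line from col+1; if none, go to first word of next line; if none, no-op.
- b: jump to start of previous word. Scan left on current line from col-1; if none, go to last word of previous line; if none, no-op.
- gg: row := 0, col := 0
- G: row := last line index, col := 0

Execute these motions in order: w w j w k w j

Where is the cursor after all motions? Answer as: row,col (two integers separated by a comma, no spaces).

After 1 (w): row=0 col=6 char='l'
After 2 (w): row=1 col=0 char='c'
After 3 (j): row=2 col=0 char='s'
After 4 (w): row=2 col=4 char='r'
After 5 (k): row=1 col=4 char='_'
After 6 (w): row=1 col=6 char='d'
After 7 (j): row=2 col=6 char='d'

Answer: 2,6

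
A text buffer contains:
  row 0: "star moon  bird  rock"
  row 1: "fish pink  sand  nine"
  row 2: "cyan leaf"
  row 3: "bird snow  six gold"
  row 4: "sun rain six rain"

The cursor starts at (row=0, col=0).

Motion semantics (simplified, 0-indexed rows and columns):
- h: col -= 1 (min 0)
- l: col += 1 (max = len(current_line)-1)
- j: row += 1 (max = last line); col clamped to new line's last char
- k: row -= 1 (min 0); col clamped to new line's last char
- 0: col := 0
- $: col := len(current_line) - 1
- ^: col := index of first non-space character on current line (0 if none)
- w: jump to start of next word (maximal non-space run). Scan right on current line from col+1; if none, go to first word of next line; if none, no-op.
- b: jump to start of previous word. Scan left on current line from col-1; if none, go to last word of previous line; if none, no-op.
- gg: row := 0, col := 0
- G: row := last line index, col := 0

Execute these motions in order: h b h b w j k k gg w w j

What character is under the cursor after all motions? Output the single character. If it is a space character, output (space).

Answer: s

Derivation:
After 1 (h): row=0 col=0 char='s'
After 2 (b): row=0 col=0 char='s'
After 3 (h): row=0 col=0 char='s'
After 4 (b): row=0 col=0 char='s'
After 5 (w): row=0 col=5 char='m'
After 6 (j): row=1 col=5 char='p'
After 7 (k): row=0 col=5 char='m'
After 8 (k): row=0 col=5 char='m'
After 9 (gg): row=0 col=0 char='s'
After 10 (w): row=0 col=5 char='m'
After 11 (w): row=0 col=11 char='b'
After 12 (j): row=1 col=11 char='s'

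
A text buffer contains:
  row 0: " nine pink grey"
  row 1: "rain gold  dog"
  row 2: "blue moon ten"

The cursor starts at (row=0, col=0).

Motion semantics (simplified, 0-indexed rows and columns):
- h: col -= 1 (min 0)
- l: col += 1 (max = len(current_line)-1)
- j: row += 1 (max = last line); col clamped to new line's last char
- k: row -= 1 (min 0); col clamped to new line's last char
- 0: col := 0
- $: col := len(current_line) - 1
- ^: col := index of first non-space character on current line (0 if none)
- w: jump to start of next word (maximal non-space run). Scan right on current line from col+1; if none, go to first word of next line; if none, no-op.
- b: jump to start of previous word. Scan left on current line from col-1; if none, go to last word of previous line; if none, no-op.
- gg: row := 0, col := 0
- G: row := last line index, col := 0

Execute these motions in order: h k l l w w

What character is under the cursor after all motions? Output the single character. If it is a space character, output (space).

Answer: g

Derivation:
After 1 (h): row=0 col=0 char='_'
After 2 (k): row=0 col=0 char='_'
After 3 (l): row=0 col=1 char='n'
After 4 (l): row=0 col=2 char='i'
After 5 (w): row=0 col=6 char='p'
After 6 (w): row=0 col=11 char='g'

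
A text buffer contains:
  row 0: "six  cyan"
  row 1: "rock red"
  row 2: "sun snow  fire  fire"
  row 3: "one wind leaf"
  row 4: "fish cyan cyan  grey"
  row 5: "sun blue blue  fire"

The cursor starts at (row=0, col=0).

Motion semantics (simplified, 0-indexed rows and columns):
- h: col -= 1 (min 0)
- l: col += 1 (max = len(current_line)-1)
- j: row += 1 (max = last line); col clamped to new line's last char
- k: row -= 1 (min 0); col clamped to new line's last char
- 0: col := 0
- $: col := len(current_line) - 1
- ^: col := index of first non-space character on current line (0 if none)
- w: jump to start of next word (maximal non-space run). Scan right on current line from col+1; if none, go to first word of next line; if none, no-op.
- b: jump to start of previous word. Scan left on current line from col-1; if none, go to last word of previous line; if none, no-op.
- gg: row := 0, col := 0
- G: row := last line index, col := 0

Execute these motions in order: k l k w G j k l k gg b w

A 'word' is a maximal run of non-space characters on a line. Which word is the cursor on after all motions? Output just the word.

Answer: cyan

Derivation:
After 1 (k): row=0 col=0 char='s'
After 2 (l): row=0 col=1 char='i'
After 3 (k): row=0 col=1 char='i'
After 4 (w): row=0 col=5 char='c'
After 5 (G): row=5 col=0 char='s'
After 6 (j): row=5 col=0 char='s'
After 7 (k): row=4 col=0 char='f'
After 8 (l): row=4 col=1 char='i'
After 9 (k): row=3 col=1 char='n'
After 10 (gg): row=0 col=0 char='s'
After 11 (b): row=0 col=0 char='s'
After 12 (w): row=0 col=5 char='c'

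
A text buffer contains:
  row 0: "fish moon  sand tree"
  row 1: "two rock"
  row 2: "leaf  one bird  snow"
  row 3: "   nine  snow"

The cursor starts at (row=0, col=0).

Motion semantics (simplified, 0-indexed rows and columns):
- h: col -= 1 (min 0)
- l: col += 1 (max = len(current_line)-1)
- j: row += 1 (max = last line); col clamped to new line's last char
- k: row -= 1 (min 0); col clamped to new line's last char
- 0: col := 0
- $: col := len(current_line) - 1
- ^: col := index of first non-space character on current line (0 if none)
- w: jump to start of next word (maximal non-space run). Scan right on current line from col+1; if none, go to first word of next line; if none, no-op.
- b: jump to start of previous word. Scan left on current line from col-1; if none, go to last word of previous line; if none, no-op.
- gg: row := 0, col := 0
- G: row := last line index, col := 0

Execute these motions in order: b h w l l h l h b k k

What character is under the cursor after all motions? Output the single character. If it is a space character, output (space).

Answer: m

Derivation:
After 1 (b): row=0 col=0 char='f'
After 2 (h): row=0 col=0 char='f'
After 3 (w): row=0 col=5 char='m'
After 4 (l): row=0 col=6 char='o'
After 5 (l): row=0 col=7 char='o'
After 6 (h): row=0 col=6 char='o'
After 7 (l): row=0 col=7 char='o'
After 8 (h): row=0 col=6 char='o'
After 9 (b): row=0 col=5 char='m'
After 10 (k): row=0 col=5 char='m'
After 11 (k): row=0 col=5 char='m'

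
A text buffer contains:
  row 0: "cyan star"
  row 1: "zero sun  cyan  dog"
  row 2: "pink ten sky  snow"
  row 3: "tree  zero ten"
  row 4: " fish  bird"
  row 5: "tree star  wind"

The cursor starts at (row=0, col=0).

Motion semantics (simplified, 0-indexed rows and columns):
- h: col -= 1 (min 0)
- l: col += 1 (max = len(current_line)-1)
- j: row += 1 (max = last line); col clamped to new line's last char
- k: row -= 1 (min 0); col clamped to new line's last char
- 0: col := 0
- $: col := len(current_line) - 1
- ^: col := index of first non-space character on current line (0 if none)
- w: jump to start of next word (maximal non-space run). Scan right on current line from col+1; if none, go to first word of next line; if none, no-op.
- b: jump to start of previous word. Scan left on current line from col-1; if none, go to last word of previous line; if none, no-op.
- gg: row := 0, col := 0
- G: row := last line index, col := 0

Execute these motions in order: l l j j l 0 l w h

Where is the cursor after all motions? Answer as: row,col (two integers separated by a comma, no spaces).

Answer: 2,4

Derivation:
After 1 (l): row=0 col=1 char='y'
After 2 (l): row=0 col=2 char='a'
After 3 (j): row=1 col=2 char='r'
After 4 (j): row=2 col=2 char='n'
After 5 (l): row=2 col=3 char='k'
After 6 (0): row=2 col=0 char='p'
After 7 (l): row=2 col=1 char='i'
After 8 (w): row=2 col=5 char='t'
After 9 (h): row=2 col=4 char='_'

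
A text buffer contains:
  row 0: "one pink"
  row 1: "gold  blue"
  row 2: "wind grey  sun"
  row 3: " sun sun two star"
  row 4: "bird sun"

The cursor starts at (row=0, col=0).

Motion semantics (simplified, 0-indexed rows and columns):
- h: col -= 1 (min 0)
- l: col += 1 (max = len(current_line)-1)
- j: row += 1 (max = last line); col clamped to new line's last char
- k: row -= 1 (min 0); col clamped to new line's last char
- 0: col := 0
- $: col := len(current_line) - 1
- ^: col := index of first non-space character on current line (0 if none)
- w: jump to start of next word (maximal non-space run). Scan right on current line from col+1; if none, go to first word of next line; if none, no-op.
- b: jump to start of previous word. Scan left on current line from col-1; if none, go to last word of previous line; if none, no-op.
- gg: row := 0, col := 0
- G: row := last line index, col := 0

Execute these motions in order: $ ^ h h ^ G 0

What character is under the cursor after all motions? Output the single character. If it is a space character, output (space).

After 1 ($): row=0 col=7 char='k'
After 2 (^): row=0 col=0 char='o'
After 3 (h): row=0 col=0 char='o'
After 4 (h): row=0 col=0 char='o'
After 5 (^): row=0 col=0 char='o'
After 6 (G): row=4 col=0 char='b'
After 7 (0): row=4 col=0 char='b'

Answer: b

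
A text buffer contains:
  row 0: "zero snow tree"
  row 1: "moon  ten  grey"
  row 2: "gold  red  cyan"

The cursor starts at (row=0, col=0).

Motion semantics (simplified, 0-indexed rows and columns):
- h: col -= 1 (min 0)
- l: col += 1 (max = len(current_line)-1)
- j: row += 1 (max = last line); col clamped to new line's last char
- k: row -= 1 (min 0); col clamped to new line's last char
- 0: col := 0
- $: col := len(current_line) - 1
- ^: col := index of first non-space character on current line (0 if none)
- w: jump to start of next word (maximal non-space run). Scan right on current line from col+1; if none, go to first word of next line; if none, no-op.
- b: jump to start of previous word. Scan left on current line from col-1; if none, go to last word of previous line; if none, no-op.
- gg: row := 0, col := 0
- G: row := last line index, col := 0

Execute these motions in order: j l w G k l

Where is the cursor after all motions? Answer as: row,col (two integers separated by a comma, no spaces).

Answer: 1,1

Derivation:
After 1 (j): row=1 col=0 char='m'
After 2 (l): row=1 col=1 char='o'
After 3 (w): row=1 col=6 char='t'
After 4 (G): row=2 col=0 char='g'
After 5 (k): row=1 col=0 char='m'
After 6 (l): row=1 col=1 char='o'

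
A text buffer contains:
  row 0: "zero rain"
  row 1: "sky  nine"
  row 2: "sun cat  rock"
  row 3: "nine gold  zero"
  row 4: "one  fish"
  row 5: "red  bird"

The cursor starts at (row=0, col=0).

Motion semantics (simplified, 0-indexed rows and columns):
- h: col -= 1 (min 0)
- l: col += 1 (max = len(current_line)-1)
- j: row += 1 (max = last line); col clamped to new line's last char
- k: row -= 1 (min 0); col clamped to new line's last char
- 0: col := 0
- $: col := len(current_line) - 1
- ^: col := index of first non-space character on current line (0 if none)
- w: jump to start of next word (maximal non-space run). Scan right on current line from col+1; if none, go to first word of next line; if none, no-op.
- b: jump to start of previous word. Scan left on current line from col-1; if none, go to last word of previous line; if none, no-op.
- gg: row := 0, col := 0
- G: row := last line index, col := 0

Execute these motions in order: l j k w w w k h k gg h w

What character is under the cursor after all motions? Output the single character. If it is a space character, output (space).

After 1 (l): row=0 col=1 char='e'
After 2 (j): row=1 col=1 char='k'
After 3 (k): row=0 col=1 char='e'
After 4 (w): row=0 col=5 char='r'
After 5 (w): row=1 col=0 char='s'
After 6 (w): row=1 col=5 char='n'
After 7 (k): row=0 col=5 char='r'
After 8 (h): row=0 col=4 char='_'
After 9 (k): row=0 col=4 char='_'
After 10 (gg): row=0 col=0 char='z'
After 11 (h): row=0 col=0 char='z'
After 12 (w): row=0 col=5 char='r'

Answer: r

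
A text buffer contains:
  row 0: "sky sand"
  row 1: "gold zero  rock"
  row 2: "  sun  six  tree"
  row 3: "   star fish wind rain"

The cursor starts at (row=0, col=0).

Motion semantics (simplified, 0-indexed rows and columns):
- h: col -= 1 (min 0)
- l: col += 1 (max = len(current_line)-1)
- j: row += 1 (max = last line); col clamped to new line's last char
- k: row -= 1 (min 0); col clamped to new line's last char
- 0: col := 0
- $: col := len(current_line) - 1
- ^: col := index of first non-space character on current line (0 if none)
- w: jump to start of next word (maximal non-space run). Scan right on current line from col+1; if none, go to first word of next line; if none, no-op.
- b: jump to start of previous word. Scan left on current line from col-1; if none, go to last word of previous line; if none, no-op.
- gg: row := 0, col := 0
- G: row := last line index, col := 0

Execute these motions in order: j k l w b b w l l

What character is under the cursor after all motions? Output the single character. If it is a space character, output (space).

After 1 (j): row=1 col=0 char='g'
After 2 (k): row=0 col=0 char='s'
After 3 (l): row=0 col=1 char='k'
After 4 (w): row=0 col=4 char='s'
After 5 (b): row=0 col=0 char='s'
After 6 (b): row=0 col=0 char='s'
After 7 (w): row=0 col=4 char='s'
After 8 (l): row=0 col=5 char='a'
After 9 (l): row=0 col=6 char='n'

Answer: n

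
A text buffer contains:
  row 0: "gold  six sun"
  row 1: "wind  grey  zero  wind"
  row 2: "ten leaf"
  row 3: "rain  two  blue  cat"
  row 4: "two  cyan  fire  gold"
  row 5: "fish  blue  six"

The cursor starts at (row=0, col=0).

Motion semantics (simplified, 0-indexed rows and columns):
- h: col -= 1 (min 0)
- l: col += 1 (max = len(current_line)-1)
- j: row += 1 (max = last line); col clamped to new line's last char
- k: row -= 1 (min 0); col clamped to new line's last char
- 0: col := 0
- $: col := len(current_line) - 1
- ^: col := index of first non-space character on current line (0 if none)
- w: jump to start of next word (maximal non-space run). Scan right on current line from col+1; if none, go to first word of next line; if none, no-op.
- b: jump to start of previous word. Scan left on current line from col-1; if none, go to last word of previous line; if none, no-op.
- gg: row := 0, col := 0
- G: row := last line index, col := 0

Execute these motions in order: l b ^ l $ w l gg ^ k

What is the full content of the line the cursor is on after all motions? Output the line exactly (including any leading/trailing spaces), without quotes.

After 1 (l): row=0 col=1 char='o'
After 2 (b): row=0 col=0 char='g'
After 3 (^): row=0 col=0 char='g'
After 4 (l): row=0 col=1 char='o'
After 5 ($): row=0 col=12 char='n'
After 6 (w): row=1 col=0 char='w'
After 7 (l): row=1 col=1 char='i'
After 8 (gg): row=0 col=0 char='g'
After 9 (^): row=0 col=0 char='g'
After 10 (k): row=0 col=0 char='g'

Answer: gold  six sun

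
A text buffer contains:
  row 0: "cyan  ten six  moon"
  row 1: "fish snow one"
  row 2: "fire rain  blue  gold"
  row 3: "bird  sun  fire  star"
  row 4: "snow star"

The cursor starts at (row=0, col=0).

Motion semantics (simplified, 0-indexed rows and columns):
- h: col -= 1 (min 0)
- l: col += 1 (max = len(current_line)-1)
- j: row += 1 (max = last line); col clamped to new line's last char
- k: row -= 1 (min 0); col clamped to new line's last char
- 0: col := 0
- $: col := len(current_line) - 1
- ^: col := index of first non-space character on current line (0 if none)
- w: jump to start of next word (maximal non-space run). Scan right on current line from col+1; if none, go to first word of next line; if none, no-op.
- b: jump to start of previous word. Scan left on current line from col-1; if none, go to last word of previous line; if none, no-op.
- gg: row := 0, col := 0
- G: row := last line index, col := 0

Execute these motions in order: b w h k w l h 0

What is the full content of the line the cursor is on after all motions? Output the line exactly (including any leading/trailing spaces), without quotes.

Answer: cyan  ten six  moon

Derivation:
After 1 (b): row=0 col=0 char='c'
After 2 (w): row=0 col=6 char='t'
After 3 (h): row=0 col=5 char='_'
After 4 (k): row=0 col=5 char='_'
After 5 (w): row=0 col=6 char='t'
After 6 (l): row=0 col=7 char='e'
After 7 (h): row=0 col=6 char='t'
After 8 (0): row=0 col=0 char='c'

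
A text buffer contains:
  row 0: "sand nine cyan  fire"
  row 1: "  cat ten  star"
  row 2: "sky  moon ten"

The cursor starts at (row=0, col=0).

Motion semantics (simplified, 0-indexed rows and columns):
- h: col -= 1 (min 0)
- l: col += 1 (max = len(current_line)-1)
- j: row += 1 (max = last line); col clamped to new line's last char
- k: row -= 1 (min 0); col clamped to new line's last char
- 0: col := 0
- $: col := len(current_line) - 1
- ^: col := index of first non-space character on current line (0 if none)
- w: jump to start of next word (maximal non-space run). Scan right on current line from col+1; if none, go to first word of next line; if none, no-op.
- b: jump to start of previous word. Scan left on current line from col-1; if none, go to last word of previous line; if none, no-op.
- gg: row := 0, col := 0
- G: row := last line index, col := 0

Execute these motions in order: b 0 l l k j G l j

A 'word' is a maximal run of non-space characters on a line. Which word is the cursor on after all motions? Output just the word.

After 1 (b): row=0 col=0 char='s'
After 2 (0): row=0 col=0 char='s'
After 3 (l): row=0 col=1 char='a'
After 4 (l): row=0 col=2 char='n'
After 5 (k): row=0 col=2 char='n'
After 6 (j): row=1 col=2 char='c'
After 7 (G): row=2 col=0 char='s'
After 8 (l): row=2 col=1 char='k'
After 9 (j): row=2 col=1 char='k'

Answer: sky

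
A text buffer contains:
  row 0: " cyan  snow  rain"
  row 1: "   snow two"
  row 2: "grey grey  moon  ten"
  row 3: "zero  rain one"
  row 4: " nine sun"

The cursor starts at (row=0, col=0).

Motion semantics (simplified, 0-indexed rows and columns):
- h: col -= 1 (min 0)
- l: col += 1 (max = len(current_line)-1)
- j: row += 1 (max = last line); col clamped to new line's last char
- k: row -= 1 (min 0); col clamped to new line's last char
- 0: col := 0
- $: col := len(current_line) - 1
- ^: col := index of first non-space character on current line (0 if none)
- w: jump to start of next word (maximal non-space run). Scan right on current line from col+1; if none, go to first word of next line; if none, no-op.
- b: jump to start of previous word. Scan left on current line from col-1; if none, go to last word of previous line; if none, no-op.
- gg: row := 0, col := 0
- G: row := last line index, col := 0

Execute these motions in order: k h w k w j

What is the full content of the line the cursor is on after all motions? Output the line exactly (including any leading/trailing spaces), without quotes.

After 1 (k): row=0 col=0 char='_'
After 2 (h): row=0 col=0 char='_'
After 3 (w): row=0 col=1 char='c'
After 4 (k): row=0 col=1 char='c'
After 5 (w): row=0 col=7 char='s'
After 6 (j): row=1 col=7 char='_'

Answer:    snow two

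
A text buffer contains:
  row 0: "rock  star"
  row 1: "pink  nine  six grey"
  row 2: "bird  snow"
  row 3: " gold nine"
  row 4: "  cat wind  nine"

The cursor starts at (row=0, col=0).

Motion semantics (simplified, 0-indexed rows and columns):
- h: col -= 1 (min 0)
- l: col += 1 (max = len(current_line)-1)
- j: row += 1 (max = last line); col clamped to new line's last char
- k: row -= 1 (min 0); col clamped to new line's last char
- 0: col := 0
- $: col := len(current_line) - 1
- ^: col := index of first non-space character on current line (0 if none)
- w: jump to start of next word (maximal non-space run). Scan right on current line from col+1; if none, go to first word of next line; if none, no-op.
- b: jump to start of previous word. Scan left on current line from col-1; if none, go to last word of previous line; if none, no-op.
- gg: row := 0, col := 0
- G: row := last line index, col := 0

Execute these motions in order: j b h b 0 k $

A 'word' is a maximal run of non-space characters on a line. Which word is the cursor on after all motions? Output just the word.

Answer: star

Derivation:
After 1 (j): row=1 col=0 char='p'
After 2 (b): row=0 col=6 char='s'
After 3 (h): row=0 col=5 char='_'
After 4 (b): row=0 col=0 char='r'
After 5 (0): row=0 col=0 char='r'
After 6 (k): row=0 col=0 char='r'
After 7 ($): row=0 col=9 char='r'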